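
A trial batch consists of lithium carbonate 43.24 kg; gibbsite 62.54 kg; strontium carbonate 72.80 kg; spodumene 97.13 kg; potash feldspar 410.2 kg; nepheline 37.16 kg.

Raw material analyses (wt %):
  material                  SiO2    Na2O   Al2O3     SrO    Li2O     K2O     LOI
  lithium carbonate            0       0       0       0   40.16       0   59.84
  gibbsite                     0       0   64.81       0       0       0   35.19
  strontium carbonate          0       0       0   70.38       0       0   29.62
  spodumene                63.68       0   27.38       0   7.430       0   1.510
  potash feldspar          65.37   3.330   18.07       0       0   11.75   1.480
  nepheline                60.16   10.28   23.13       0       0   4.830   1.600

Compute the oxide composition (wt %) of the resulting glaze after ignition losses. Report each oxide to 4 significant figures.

Glass mass = 645.5 kg (batch 723.1 − LOI 77.58).
Composition: SiO2 54.59%, Na2O 2.708%, Al2O3 23.21%, SrO 7.938%, Li2O 3.808%, K2O 7.745%

Working values are shown, rounded to 4 significant figures, in the working — all arithmetic keeps exact precision all the way through; each reported figure is rounded only once — the derived quantities (yield, net glass mass, the totals, six oxide percentages, ignition loss) are rebuilt from the weighed amounts per 645.5 kg of glass at exact precision exactly as shown in either problem or answer.
Per-oxide mass from batch:
  SiO2: 97.13·0.6368 + 410.2·0.6537 + 37.16·0.6016 = 352.4 kg
  Na2O: 410.2·0.03330 + 37.16·0.1028 = 17.48 kg
  Al2O3: 62.54·0.6481 + 97.13·0.2738 + 410.2·0.1807 + 37.16·0.2313 = 149.8 kg
  SrO: 72.80·0.7038 = 51.24 kg
  Li2O: 43.24·0.4016 + 97.13·0.07430 = 24.58 kg
  K2O: 410.2·0.1175 + 37.16·0.04830 = 49.99 kg
LOI: 43.24·0.5984 + 62.54·0.3519 + 72.80·0.2962 + 97.13·0.01510 + 410.2·0.01480 + 37.16·0.01600 = 77.58 kg
Resulting glass, batch − LOI: 723.1 − 77.58 = 645.5 kg (matching Σ of the oxides)
wt %: oxide over glass, times 100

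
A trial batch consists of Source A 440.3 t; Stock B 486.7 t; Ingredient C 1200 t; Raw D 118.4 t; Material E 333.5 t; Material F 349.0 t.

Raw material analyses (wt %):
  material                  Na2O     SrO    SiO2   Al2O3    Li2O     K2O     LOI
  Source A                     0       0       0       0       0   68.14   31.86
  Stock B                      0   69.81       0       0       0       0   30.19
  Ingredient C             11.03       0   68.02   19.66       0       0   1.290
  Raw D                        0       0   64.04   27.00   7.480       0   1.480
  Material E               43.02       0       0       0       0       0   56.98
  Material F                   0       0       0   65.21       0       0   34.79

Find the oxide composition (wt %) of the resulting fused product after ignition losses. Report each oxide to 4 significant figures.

Glass mass = 2312 t (batch 2928 − LOI 615.9).
Composition: Na2O 11.93%, SrO 14.70%, SiO2 38.58%, Al2O3 21.43%, Li2O 0.3831%, K2O 12.98%

Every computation runs at exact precision at each step — mid-chain values are printed (rounded to four significant figures) alongside each step. Each reported value is rounded once only. The derived quantities (net glass mass, the yield, the six compositions, LOI, totals) are carried starting from the weights on 2312 t of glass at full float precision exactly as shown in problem or answer.
Oxide masses out of the charge:
  Na2O: 1200·0.1103 + 333.5·0.4302 = 275.8 t
  SrO: 486.7·0.6981 = 339.8 t
  SiO2: 1200·0.6802 + 118.4·0.6404 = 892.1 t
  Al2O3: 1200·0.1966 + 118.4·0.2700 + 349.0·0.6521 = 495.5 t
  Li2O: 118.4·0.07480 = 8.856 t
  K2O: 440.3·0.6814 = 300.0 t
LOI: 440.3·0.3186 + 486.7·0.3019 + 1200·0.01290 + 118.4·0.01480 + 333.5·0.5698 + 349.0·0.3479 = 615.9 t
Net of LOI, the glass mass = 2928 − 615.9 = 2312 t (the oxide masses sum to this)
percent share: oxide ÷ glass, ×100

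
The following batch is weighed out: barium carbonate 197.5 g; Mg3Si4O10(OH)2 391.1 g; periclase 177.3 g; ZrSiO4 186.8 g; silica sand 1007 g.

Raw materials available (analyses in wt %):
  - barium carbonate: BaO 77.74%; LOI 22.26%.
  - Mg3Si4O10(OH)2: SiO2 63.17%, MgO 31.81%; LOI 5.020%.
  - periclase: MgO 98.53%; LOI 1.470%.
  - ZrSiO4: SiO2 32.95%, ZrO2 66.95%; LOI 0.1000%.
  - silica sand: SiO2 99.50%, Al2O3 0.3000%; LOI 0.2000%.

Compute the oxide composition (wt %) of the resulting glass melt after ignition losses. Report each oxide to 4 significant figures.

Glass mass = 1891 g (batch 1960 − LOI 68.40).
Composition: SiO2 69.29%, ZrO2 6.613%, BaO 8.118%, MgO 15.81%, Al2O3 0.1597%

Working values are printed (rounded to four significant figures) across the worked steps. The whole derivation maintains full float precision at every stage; each reported number is rounded a single time — the derived quantities, including LOI, the five compositions, the totals, glass mass, yield, are re-derived from the batch weights on 1891 g of glass at full float precision as written in the question or the answer.
Mass of each oxide from the mix:
  SiO2: 391.1·0.6317 + 186.8·0.3295 + 1007·0.9950 = 1311 g
  ZrO2: 186.8·0.6695 = 125.1 g
  BaO: 197.5·0.7774 = 153.5 g
  MgO: 391.1·0.3181 + 177.3·0.9853 = 299.1 g
  Al2O3: 1007·0.003000 = 3.021 g
LOI: 197.5·0.2226 + 391.1·0.05020 + 177.3·0.01470 + 186.8·0.001000 + 1007·0.002000 = 68.40 g
Resulting glass, batch − LOI: 1960 − 68.40 = 1891 g (consistent with Σ oxide mass)
each wt % is 100 × oxide ÷ glass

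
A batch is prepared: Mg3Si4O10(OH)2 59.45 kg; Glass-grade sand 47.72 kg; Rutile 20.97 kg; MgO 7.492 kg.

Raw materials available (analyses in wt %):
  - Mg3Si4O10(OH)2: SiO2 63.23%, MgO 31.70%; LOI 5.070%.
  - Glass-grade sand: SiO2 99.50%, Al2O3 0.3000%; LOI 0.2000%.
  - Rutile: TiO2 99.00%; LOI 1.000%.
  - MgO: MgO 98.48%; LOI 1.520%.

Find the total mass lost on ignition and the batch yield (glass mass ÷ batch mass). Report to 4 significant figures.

Mid-chain values are shown, rounded to 4 significant digits, in the printout — exact precision is maintained through the solve — each reported value is rounded only once; all derived quantities are recomputed from the weighed amounts on 132.2 kg of glass at full float precision (net glass mass, the four compositions, LOI, totals, the yield), exactly as printed in the problem or answer text.
Each material's LOI contribution:
  Mg3Si4O10(OH)2: 59.45 × 0.05070 = 3.014 kg
  Glass-grade sand: 47.72 × 0.002000 = 0.09544 kg
  Rutile: 20.97 × 0.01000 = 0.2097 kg
  MgO: 7.492 × 0.01520 = 0.1139 kg
Total LOI = 3.433 kg
Glass = batch − LOI = 135.6 − 3.433 = 132.2 kg

LOI loss = 3.433 kg; glass = 132.2 kg; yield = 97.47%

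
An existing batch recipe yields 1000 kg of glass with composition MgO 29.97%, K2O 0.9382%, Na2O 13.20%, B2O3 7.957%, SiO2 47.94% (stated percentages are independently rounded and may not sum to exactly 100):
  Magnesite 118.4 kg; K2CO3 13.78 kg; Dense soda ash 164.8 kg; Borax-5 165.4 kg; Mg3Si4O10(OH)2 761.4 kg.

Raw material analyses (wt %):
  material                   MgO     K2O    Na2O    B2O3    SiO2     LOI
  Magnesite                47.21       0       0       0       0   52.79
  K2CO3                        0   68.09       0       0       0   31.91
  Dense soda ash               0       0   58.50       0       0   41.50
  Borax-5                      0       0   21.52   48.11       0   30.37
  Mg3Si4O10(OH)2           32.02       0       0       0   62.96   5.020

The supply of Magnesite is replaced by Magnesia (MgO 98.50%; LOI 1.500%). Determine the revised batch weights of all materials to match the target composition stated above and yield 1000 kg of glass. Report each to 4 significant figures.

The intermediate values appear rounded to 4 significant digits. The working math holds full precision all the way through. Each reported value is rounded just once; all derived quantities (totals, yield, five oxide percentages, LOI, net glass mass) are carried at full float precision using the weight values at 1000 kg of glass, exactly as printed in problem or answer.
Target oxide masses per 1000 kg glass:
  MgO: 29.97% × 1000 = 299.7 kg
  K2O: 0.9382% × 1000 = 9.382 kg
  Na2O: 13.20% × 1000 = 132.0 kg
  B2O3: 7.957% × 1000 = 79.57 kg
  SiO2: 47.94% × 1000 = 479.4 kg
A balance pass over the oxides, using the reported weights, at the basis given (summed amounts equal target values modulo rounding of the values):
  MgO: 56.74·0.9850 + 761.4·0.3202 = 299.7 kg (target 299.7 kg)
  K2O: 13.78·0.6809 = 9.383 kg (target 9.382 kg)
  Na2O: 164.8·0.5850 + 165.4·0.2152 = 132.0 kg (target 132.0 kg)
  B2O3: 165.4·0.4811 = 79.57 kg (target 79.57 kg)
  SiO2: 761.4·0.6296 = 479.4 kg (target 479.4 kg)
Mass balance on the glass: whole batch net of LOI = 1000 kg (summing oxide targets gives 1000 kg; against the stated basis, 1000 kg — any gap is answer rounding).
Adding the batch up: Σ batch = 1162 kg; ignition loss, Σ(batch × LOI) = 162.1 kg; yield: glass divided by total = 86.05%.

Revised batch per 1000 kg glass:
  Magnesia: 56.74 kg
  K2CO3: 13.78 kg
  Dense soda ash: 164.8 kg
  Borax-5: 165.4 kg
  Mg3Si4O10(OH)2: 761.4 kg
Total batch = 1162 kg; LOI loss = 162.1 kg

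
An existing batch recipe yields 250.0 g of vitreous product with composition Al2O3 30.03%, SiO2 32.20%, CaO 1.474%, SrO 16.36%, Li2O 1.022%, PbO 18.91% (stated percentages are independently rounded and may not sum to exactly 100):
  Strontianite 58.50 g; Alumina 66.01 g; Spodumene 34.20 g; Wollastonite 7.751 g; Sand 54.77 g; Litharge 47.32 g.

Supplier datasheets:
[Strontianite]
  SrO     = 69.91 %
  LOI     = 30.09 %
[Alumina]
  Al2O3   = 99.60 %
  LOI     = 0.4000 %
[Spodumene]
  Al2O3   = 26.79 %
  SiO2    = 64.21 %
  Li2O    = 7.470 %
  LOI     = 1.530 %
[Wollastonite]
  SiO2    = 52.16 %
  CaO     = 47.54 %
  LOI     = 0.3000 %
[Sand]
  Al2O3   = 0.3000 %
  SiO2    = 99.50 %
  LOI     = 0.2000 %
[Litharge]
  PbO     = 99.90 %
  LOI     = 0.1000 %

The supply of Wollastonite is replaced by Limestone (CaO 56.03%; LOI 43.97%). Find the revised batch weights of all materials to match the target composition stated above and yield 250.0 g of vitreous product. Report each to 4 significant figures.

Rounding to four significant figures extends to each working value as shown; the working math holds full float precision through the solve — exactly one rounding lands on each reported figure. All derived quantities, including the totals, net glass mass, six oxide percentages, LOI, the yield, are rebuilt using the weight values at 250.0 g of glass in full precision, exactly as printed in the problem or answer text.
The oxide mass targets at 250.0 g vitreous product:
  Al2O3: 30.03% × 250.0 = 75.08 g
  SiO2: 32.20% × 250.0 = 80.50 g
  CaO: 1.474% × 250.0 = 3.685 g
  SrO: 16.36% × 250.0 = 40.90 g
  Li2O: 1.022% × 250.0 = 2.555 g
  PbO: 18.91% × 250.0 = 47.28 g
Sums-versus-targets review given the weights on record, for the quoted basis mass (summed amounts equal target values exact up to rounding of places):
  Al2O3: 66.00·0.9960 + 34.20·0.2679 + 58.83·0.003000 = 75.07 g (target 75.08 g)
  SiO2: 34.20·0.6421 + 58.83·0.9950 = 80.50 g (target 80.50 g)
  CaO: 6.577·0.5603 = 3.685 g (target 3.685 g)
  SrO: 58.50·0.6991 = 40.90 g (target 40.90 g)
  Li2O: 34.20·0.07470 = 2.555 g (target 2.555 g)
  PbO: 47.32·0.9990 = 47.27 g (target 47.28 g)
Glass mass check: the batch minus its LOI: 250.0 g (per-oxide target masses sum to 250.0 g; the stated basis being 250.0 g — deltas are rounding alone).
Total batch = Σ batch = 271.4 g; loss to ignition Σ batch·LOI = 21.45 g; as yield: glass ÷ batch → 92.10%.

Revised batch per 250.0 g vitreous product:
  Strontianite: 58.50 g
  Alumina: 66.00 g
  Spodumene: 34.20 g
  Limestone: 6.577 g
  Sand: 58.83 g
  Litharge: 47.32 g
Total batch = 271.4 g; LOI loss = 21.45 g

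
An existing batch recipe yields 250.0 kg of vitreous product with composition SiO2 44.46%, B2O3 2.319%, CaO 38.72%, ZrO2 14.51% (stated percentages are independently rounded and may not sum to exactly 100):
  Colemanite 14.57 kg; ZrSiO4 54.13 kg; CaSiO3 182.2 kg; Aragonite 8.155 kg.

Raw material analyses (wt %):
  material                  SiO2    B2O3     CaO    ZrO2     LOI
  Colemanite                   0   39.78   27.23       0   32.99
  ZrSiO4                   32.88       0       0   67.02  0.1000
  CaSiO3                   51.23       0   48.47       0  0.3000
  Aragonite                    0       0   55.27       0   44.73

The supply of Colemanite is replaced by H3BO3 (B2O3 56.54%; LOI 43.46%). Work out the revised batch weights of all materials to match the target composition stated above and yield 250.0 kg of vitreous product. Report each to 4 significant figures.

The intermediate values are displayed (rounded to four significant digits) between the steps; every computation holds full precision through every step; exactly one rounding goes into each reported result. Derived quantities are computed in full precision (yield, glass mass, ignition loss, the four compositions, the totals) from the batch weights on 250.0 kg of glass, as written in problem or answer.
Oxide-by-oxide targets in 250.0 kg vitreous product:
  SiO2: 44.46% × 250.0 = 111.2 kg
  B2O3: 2.319% × 250.0 = 5.798 kg
  CaO: 38.72% × 250.0 = 96.80 kg
  ZrO2: 14.51% × 250.0 = 36.28 kg
Per-oxide balance check using the reported weights, relative to the basis at hand (every target is met by its sum inside rounding margins):
  SiO2: 54.13·0.3288 + 182.2·0.5123 = 111.1 kg (target 111.2 kg)
  B2O3: 10.25·0.5654 = 5.795 kg (target 5.798 kg)
  CaO: 182.2·0.4847 + 15.34·0.5527 = 96.79 kg (target 96.80 kg)
  ZrO2: 54.13·0.6702 = 36.28 kg (target 36.28 kg)
Glass-mass closure: net batch after ignition = 250.0 kg (oxide target masses add up to 250.0 kg; with the basis standing at 250.0 kg — gaps are rounding artifacts).
Summing the batch: Σ batch = 261.9 kg; Σ batch·LOI gives LOI loss = 11.92 kg; yield: glass divided by total = 95.45%.

Revised batch per 250.0 kg vitreous product:
  H3BO3: 10.25 kg
  ZrSiO4: 54.13 kg
  CaSiO3: 182.2 kg
  Aragonite: 15.34 kg
Total batch = 261.9 kg; LOI loss = 11.92 kg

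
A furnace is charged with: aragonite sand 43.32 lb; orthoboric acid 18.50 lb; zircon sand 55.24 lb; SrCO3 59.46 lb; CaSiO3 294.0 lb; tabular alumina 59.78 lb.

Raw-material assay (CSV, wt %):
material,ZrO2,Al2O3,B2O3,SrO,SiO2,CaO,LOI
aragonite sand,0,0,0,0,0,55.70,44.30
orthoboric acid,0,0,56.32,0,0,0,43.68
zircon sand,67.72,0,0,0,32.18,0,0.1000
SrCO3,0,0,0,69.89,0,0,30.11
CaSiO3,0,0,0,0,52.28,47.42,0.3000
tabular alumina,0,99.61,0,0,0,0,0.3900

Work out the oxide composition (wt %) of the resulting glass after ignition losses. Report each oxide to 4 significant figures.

Mid-chain values are displayed, rounded to four significant digits, at each printed step; each numeric step carries full precision from first step to last; each reported number is rounded only once — derived quantities (glass mass, six oxide percentages, the totals, ignition loss, yield) are rebuilt starting from the weights per 484.0 lb of glass in full precision, as they appear in the problem or the answer.
Oxide-by-oxide delivered mass:
  ZrO2: 55.24·0.6772 = 37.41 lb
  Al2O3: 59.78·0.9961 = 59.55 lb
  B2O3: 18.50·0.5632 = 10.42 lb
  SrO: 59.46·0.6989 = 41.56 lb
  SiO2: 55.24·0.3218 + 294.0·0.5228 = 171.5 lb
  CaO: 43.32·0.5570 + 294.0·0.4742 = 163.5 lb
LOI: 43.32·0.4430 + 18.50·0.4368 + 55.24·0.001000 + 59.46·0.3011 + 294.0·0.003000 + 59.78·0.003900 = 46.35 lb
batch − LOI leaves glass = 530.3 − 46.35 = 484.0 lb (the oxide masses sum to this)
percent share: oxide ÷ glass, ×100

Glass mass = 484.0 lb (batch 530.3 − LOI 46.35).
Composition: ZrO2 7.730%, Al2O3 12.30%, B2O3 2.153%, SrO 8.587%, SiO2 35.43%, CaO 33.79%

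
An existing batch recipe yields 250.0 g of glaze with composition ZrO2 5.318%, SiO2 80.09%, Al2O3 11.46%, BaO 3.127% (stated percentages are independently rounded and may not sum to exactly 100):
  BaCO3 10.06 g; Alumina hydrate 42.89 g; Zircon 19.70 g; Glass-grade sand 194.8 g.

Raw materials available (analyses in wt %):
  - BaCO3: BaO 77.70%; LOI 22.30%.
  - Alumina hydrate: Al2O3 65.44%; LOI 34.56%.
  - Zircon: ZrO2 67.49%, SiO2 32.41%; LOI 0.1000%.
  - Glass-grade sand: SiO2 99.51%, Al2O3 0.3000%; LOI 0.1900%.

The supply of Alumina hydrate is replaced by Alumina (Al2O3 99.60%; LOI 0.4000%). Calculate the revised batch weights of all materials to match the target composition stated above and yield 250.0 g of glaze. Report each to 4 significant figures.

Revised batch per 250.0 g glaze:
  BaCO3: 10.06 g
  Alumina: 28.18 g
  Zircon: 19.70 g
  Glass-grade sand: 194.8 g
Total batch = 252.7 g; LOI loss = 2.746 g

Intermediates are displayed rounded to 4 significant digits on the page — the working math keeps full precision in all steps; each reported figure undergoes a single rounding — all derived quantities, which include net glass mass, totals, yield, ignition loss, four oxide percentages, are carried in full precision, exactly as shown in the question or the answer, starting from the weights per 250.0 g of glass.
The oxide mass targets at 250.0 g glaze:
  ZrO2: 5.318% × 250.0 = 13.30 g
  SiO2: 80.09% × 250.0 = 200.2 g
  Al2O3: 11.46% × 250.0 = 28.65 g
  BaO: 3.127% × 250.0 = 7.818 g
Balance tally, oxide-wise, with the batch weights as given, at the basis given (target by target, the sums agree given rounding of the digits):
  ZrO2: 19.70·0.6749 = 13.30 g (target 13.30 g)
  SiO2: 19.70·0.3241 + 194.8·0.9951 = 200.2 g (target 200.2 g)
  Al2O3: 28.18·0.9960 + 194.8·0.003000 = 28.65 g (target 28.65 g)
  BaO: 10.06·0.7770 = 7.817 g (target 7.818 g)
Glass-mass closure: net batch after ignition = 250.0 g (the Σ of target masses is 250.0 g; versus the stated basis of 250.0 g — differing by rounding only).
Summing the batch: Σ batch = 252.7 g; the LOI term Σ batch·LOI equals 2.746 g; yield = glass ÷ total batch = 98.91%.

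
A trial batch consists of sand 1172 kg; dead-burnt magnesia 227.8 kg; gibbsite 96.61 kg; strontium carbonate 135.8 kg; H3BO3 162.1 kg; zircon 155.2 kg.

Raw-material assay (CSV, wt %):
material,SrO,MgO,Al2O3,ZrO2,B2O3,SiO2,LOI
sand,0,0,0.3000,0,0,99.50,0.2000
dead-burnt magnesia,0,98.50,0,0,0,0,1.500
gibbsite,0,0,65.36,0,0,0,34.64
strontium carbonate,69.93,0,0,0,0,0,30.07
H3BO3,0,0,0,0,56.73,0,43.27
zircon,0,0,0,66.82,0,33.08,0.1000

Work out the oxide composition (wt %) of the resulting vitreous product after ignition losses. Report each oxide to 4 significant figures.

Mid-chain values appear (rounded to four significant digits) in the working. Full float precision is carried at all times — every reported value takes a single rounding. Derived quantities, which include the six compositions, ignition loss, net glass mass, the yield, totals, are re-derived at full precision, as quoted within problem or answer, using the weight values for 1799 kg of glass.
Delivered oxide masses:
  SrO: 135.8·0.6993 = 94.96 kg
  MgO: 227.8·0.9850 = 224.4 kg
  Al2O3: 1172·0.003000 + 96.61·0.6536 = 66.66 kg
  ZrO2: 155.2·0.6682 = 103.7 kg
  B2O3: 162.1·0.5673 = 91.96 kg
  SiO2: 1172·0.9950 + 155.2·0.3308 = 1217 kg
LOI: 1172·0.002000 + 227.8·0.01500 + 96.61·0.3464 + 135.8·0.3007 + 162.1·0.4327 + 155.2·0.001000 = 150.4 kg
batch − LOI leaves glass = 1950 − 150.4 = 1799 kg (equal to the oxide-mass sum)
percent share: oxide ÷ glass, ×100

Glass mass = 1799 kg (batch 1950 − LOI 150.4).
Composition: SrO 5.278%, MgO 12.47%, Al2O3 3.705%, ZrO2 5.764%, B2O3 5.111%, SiO2 67.67%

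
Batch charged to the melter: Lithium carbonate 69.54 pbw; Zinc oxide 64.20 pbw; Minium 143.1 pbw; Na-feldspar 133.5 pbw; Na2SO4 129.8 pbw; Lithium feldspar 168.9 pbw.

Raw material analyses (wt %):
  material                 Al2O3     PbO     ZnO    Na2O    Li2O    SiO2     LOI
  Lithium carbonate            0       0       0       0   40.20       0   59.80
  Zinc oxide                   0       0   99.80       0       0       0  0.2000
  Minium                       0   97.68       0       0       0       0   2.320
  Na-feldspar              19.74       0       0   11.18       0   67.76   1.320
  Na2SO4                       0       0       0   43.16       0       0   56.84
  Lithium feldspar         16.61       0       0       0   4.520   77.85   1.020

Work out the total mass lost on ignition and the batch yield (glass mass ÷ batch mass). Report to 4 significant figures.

Values along the way are printed, with 4-significant-figure rounding, alongside each step — full float precision is kept in every operation; every reported figure is rounded a single time. The derived quantities (glass mass, LOI, yield, the six compositions, totals) are recomputed using the weight values per 586.7 pbw of glass at full float precision exactly as printed in question or answer.
Material-by-material LOI:
  Lithium carbonate: 69.54 × 0.5980 = 41.58 pbw
  Zinc oxide: 64.20 × 0.002000 = 0.1284 pbw
  Minium: 143.1 × 0.02320 = 3.320 pbw
  Na-feldspar: 133.5 × 0.01320 = 1.762 pbw
  Na2SO4: 129.8 × 0.5684 = 73.78 pbw
  Lithium feldspar: 168.9 × 0.01020 = 1.723 pbw
Total LOI = 122.3 pbw
Glass = batch − LOI = 709.0 − 122.3 = 586.7 pbw

LOI loss = 122.3 pbw; glass = 586.7 pbw; yield = 82.75%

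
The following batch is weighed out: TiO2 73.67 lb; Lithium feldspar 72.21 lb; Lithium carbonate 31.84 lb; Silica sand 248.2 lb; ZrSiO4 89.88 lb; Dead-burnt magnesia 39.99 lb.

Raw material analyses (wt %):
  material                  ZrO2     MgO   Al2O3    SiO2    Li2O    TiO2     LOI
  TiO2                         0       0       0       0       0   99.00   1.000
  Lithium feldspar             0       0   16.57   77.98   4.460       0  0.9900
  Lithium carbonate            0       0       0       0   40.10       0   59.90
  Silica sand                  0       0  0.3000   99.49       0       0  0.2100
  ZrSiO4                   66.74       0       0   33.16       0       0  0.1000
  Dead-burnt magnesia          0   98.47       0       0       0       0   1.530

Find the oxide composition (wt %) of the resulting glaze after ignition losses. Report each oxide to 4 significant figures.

Glass mass = 534.0 lb (batch 555.8 − LOI 21.75).
Composition: ZrO2 11.23%, MgO 7.374%, Al2O3 2.380%, SiO2 62.36%, Li2O 2.994%, TiO2 13.66%

Mid-chain values are printed (rounded to 4 significant figures) within the worked lines — every computation runs at full float precision in every operation; each reported value carries a single rounding. The derived quantities (LOI, six oxide percentages, the yield, the totals, net glass mass) are carried starting from the weights per 534.0 lb of glass in full float precision as set out in either problem or answer.
Delivered oxide masses:
  ZrO2: 89.88·0.6674 = 59.99 lb
  MgO: 39.99·0.9847 = 39.38 lb
  Al2O3: 72.21·0.1657 + 248.2·0.003000 = 12.71 lb
  SiO2: 72.21·0.7798 + 248.2·0.9949 + 89.88·0.3316 = 333.0 lb
  Li2O: 72.21·0.04460 + 31.84·0.4010 = 15.99 lb
  TiO2: 73.67·0.9900 = 72.93 lb
LOI: 73.67·0.01000 + 72.21·0.009900 + 31.84·0.5990 + 248.2·0.002100 + 89.88·0.001000 + 39.99·0.01530 = 21.75 lb
The glass mass, total less LOI, = 555.8 − 21.75 = 534.0 lb (matching Σ of the oxides)
percent by weight: oxide/glass ×100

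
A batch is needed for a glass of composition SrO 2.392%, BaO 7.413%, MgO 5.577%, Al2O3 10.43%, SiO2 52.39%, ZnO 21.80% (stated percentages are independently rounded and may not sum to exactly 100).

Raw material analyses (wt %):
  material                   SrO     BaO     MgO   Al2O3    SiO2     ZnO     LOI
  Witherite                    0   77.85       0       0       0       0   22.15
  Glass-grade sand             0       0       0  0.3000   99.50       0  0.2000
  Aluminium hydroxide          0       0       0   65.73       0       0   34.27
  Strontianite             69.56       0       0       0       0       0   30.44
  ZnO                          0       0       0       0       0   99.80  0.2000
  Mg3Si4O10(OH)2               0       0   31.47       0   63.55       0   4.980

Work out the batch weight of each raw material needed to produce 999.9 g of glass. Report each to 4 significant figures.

Intermediates are displayed, with 4-significant-digit rounding, when written out — every computation holds full float precision in every operation — every reported value takes a single rounding; the derived quantities, including glass mass, ignition loss, six oxide percentages, yield, the totals, are carried using the weight values at 999.9 g of glass in full precision exactly as printed in question or answer.
Oxide-by-oxide targets in 999.9 g glass:
  SrO: 2.392% × 999.9 = 23.92 g
  BaO: 7.413% × 999.9 = 74.12 g
  MgO: 5.577% × 999.9 = 55.76 g
  Al2O3: 10.43% × 999.9 = 104.3 g
  SiO2: 52.39% × 999.9 = 523.8 g
  ZnO: 21.80% × 999.9 = 218.0 g
Mass-balance tally per oxide working from each reported weight, per the basis as stated (each sum matches its target mass modulo rounding of the values):
  SrO: 34.38·0.6956 = 23.91 g (target 23.92 g)
  BaO: 95.21·0.7785 = 74.12 g (target 74.12 g)
  MgO: 177.2·0.3147 = 55.76 g (target 55.76 g)
  Al2O3: 413.3·0.003000 + 156.8·0.6573 = 104.3 g (target 104.3 g)
  SiO2: 413.3·0.9950 + 177.2·0.6355 = 523.8 g (target 523.8 g)
  ZnO: 218.4·0.9980 = 218.0 g (target 218.0 g)
Glass-mass bookkeeping: batch Σ − ignition loss = 999.9 g (per-oxide target masses sum to 999.9 g; against the stated basis, 999.9 g — gaps are rounding artifacts).
Batch total: Σ batch = 1095 g; LOI removed, Σ of batch·LOI: 95.38 g; yield: glass divided by total = 91.29%.

Batch per 999.9 g glass:
  Witherite: 95.21 g
  Glass-grade sand: 413.3 g
  Aluminium hydroxide: 156.8 g
  Strontianite: 34.38 g
  ZnO: 218.4 g
  Mg3Si4O10(OH)2: 177.2 g
Total batch = 1095 g; LOI loss = 95.38 g; yield = 91.29%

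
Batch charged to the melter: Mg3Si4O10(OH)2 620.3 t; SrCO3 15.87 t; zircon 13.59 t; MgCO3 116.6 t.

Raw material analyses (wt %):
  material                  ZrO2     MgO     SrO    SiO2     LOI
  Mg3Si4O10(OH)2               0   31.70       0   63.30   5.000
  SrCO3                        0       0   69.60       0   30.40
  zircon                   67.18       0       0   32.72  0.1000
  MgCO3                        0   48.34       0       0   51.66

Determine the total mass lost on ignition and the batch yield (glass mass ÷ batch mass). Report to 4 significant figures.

LOI loss = 96.09 t; glass = 670.3 t; yield = 87.46%

In-progress results appear, rounded to four significant figures, on the page — each numeric step carries exact precision in every operation — every reported value takes a single rounding. The derived quantities are carried at exact precision (glass mass, yield, four oxide percentages, ignition loss, the totals) using the weight values for 670.3 t of glass as quoted within the question or the answer.
LOI of each material in turn:
  Mg3Si4O10(OH)2: 620.3 × 0.05000 = 31.02 t
  SrCO3: 15.87 × 0.3040 = 4.824 t
  zircon: 13.59 × 0.001000 = 0.01359 t
  MgCO3: 116.6 × 0.5166 = 60.24 t
Total LOI = 96.09 t
Glass = batch − LOI = 766.4 − 96.09 = 670.3 t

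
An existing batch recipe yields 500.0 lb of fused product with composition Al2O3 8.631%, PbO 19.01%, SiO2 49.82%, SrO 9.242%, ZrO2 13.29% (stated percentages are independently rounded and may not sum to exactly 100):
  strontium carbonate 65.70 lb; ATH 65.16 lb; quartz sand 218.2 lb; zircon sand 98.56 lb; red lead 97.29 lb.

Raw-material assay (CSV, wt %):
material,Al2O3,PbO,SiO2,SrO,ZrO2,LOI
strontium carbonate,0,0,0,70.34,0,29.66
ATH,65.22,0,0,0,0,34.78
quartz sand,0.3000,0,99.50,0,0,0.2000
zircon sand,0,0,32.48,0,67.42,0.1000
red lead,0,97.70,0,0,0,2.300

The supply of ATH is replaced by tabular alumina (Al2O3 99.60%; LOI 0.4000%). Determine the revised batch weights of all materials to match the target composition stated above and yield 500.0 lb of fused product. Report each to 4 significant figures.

Each numeric step carries full precision at all times — the intermediate values are shown rounded off to 4 significant figures alongside each step; each reported result includes exactly one rounding — the derived quantities are re-derived at full float precision (glass mass, the five compositions, the totals, ignition loss, the yield) using the weight values per 500.0 lb of glass, as quoted within the question or the answer.
The oxide mass targets at 500.0 lb fused product:
  Al2O3: 8.631% × 500.0 = 43.16 lb
  PbO: 19.01% × 500.0 = 95.05 lb
  SiO2: 49.82% × 500.0 = 249.1 lb
  SrO: 9.242% × 500.0 = 46.21 lb
  ZrO2: 13.29% × 500.0 = 66.45 lb
Balance tally, oxide-wise, on the weights just shown, on the stated basis (target by target, the sums agree up to rounding of the answer):
  Al2O3: 42.67·0.9960 + 218.2·0.003000 = 43.15 lb (target 43.16 lb)
  PbO: 97.29·0.9770 = 95.05 lb (target 95.05 lb)
  SiO2: 218.2·0.9950 + 98.56·0.3248 = 249.1 lb (target 249.1 lb)
  SrO: 65.70·0.7034 = 46.21 lb (target 46.21 lb)
  ZrO2: 98.56·0.6742 = 66.45 lb (target 66.45 lb)
Consistency of the glass mass: the batch minus its LOI: 500.0 lb (summing oxide targets gives 500.0 lb; stated basis 500.0 lb — deltas are rounding alone).
Whole-batch sum: Σ batch = 522.4 lb; ignition loss, Σ(batch × LOI) = 22.43 lb; yield = glass ÷ total batch = 95.71%.

Revised batch per 500.0 lb fused product:
  strontium carbonate: 65.70 lb
  tabular alumina: 42.67 lb
  quartz sand: 218.2 lb
  zircon sand: 98.56 lb
  red lead: 97.29 lb
Total batch = 522.4 lb; LOI loss = 22.43 lb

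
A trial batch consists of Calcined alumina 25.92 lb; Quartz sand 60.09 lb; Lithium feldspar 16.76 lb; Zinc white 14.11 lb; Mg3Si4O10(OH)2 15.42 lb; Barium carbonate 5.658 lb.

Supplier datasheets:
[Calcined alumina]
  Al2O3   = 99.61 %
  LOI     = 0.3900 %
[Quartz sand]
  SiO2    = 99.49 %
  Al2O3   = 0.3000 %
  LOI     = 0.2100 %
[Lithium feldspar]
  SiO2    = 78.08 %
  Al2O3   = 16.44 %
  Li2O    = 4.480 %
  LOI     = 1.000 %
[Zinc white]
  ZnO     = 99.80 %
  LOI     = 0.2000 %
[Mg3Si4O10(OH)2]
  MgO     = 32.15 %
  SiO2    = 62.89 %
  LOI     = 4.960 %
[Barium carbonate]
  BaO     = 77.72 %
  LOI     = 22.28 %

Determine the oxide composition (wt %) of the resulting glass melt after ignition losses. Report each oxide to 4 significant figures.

Each numeric step runs at exact precision in all steps; mid-chain values are printed, rounded to four significant digits, at each printed step — a single rounding produces each reported result. Derived quantities (LOI, the totals, glass mass, six oxide percentages, the yield) are re-derived starting from the weights per 135.5 lb of glass at full float precision exactly as printed in the question or the answer.
Mass of each oxide from the mix:
  ZnO: 14.11·0.9980 = 14.08 lb
  BaO: 5.658·0.7772 = 4.397 lb
  MgO: 15.42·0.3215 = 4.958 lb
  SiO2: 60.09·0.9949 + 16.76·0.7808 + 15.42·0.6289 = 82.57 lb
  Al2O3: 25.92·0.9961 + 60.09·0.003000 + 16.76·0.1644 = 28.75 lb
  Li2O: 16.76·0.04480 = 0.7508 lb
LOI: 25.92·0.003900 + 60.09·0.002100 + 16.76·0.01000 + 14.11·0.002000 + 15.42·0.04960 + 5.658·0.2228 = 2.449 lb
Glass mass = batch − LOI = 138.0 − 2.449 = 135.5 lb (= Σ oxide masses)
each wt % is 100 × oxide ÷ glass

Glass mass = 135.5 lb (batch 138.0 − LOI 2.449).
Composition: ZnO 10.39%, BaO 3.245%, MgO 3.658%, SiO2 60.93%, Al2O3 21.22%, Li2O 0.5541%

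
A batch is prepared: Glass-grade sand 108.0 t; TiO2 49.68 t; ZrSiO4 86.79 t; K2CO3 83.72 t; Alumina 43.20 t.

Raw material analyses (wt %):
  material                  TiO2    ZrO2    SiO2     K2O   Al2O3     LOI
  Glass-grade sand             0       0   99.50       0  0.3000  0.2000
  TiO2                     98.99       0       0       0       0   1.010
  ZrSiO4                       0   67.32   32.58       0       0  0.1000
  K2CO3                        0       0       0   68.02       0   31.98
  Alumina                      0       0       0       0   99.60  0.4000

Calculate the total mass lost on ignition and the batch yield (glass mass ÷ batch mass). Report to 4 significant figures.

The working math runs at full precision at every stage. Intermediates appear, rounded to 4 significant digits, at each printed step; each reported figure is rounded once only — all derived quantities, which include five oxide percentages, the totals, ignition loss, net glass mass, the yield, are carried at full precision, precisely as stated by the problem or answer text, starting from the weights at 343.6 t of glass.
Per-material ignition loss:
  Glass-grade sand: 108.0 × 0.002000 = 0.2160 t
  TiO2: 49.68 × 0.01010 = 0.5018 t
  ZrSiO4: 86.79 × 0.001000 = 0.08679 t
  K2CO3: 83.72 × 0.3198 = 26.77 t
  Alumina: 43.20 × 0.004000 = 0.1728 t
Total LOI = 27.75 t
Glass = batch − LOI = 371.4 − 27.75 = 343.6 t

LOI loss = 27.75 t; glass = 343.6 t; yield = 92.53%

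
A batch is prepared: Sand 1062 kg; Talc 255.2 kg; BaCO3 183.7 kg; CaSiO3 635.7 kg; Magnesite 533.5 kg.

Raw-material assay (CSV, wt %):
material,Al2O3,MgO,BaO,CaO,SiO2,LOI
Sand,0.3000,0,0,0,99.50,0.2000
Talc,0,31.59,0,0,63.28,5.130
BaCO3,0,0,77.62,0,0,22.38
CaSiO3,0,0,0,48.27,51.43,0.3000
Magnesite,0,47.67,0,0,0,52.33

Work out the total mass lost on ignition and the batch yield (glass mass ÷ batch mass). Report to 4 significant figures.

All arithmetic keeps full float precision from first step to last — mid-chain values are displayed, rounded to 4 significant figures, at each printed step; every reported figure takes a single rounding; the derived quantities (LOI, net glass mass, the yield, totals, the five compositions) are rebuilt at exact precision using the weight values per 2333 kg of glass as quoted within the question or the answer.
Loss on ignition, line by line:
  Sand: 1062 × 0.002000 = 2.124 kg
  Talc: 255.2 × 0.05130 = 13.09 kg
  BaCO3: 183.7 × 0.2238 = 41.11 kg
  CaSiO3: 635.7 × 0.003000 = 1.907 kg
  Magnesite: 533.5 × 0.5233 = 279.2 kg
Total LOI = 337.4 kg
Glass = batch − LOI = 2670 − 337.4 = 2333 kg

LOI loss = 337.4 kg; glass = 2333 kg; yield = 87.36%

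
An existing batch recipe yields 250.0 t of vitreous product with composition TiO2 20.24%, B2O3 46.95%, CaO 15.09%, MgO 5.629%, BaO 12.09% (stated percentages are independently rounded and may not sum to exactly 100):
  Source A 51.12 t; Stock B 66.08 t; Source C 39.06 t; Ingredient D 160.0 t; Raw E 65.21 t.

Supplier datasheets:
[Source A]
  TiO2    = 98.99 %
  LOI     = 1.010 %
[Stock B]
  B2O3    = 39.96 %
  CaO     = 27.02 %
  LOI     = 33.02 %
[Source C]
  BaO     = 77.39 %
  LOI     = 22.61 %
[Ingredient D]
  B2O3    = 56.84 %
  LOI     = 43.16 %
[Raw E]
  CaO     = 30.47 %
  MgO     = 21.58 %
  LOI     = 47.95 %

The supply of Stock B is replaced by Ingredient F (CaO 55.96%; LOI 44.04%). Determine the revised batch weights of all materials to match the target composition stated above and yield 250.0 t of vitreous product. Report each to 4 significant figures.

Mid-chain values are shown, with 4-significant-digit rounding, between the steps; the whole derivation runs at full precision end to end; every reported number is rounded once only; derived quantities are computed from the batch weights at 250.0 t of glass in full float precision (the five compositions, glass mass, LOI, the totals, yield) as set out in question or answer.
Per-oxide target masses for 250.0 t vitreous product:
  TiO2: 20.24% × 250.0 = 50.60 t
  B2O3: 46.95% × 250.0 = 117.4 t
  CaO: 15.09% × 250.0 = 37.72 t
  MgO: 5.629% × 250.0 = 14.07 t
  BaO: 12.09% × 250.0 = 30.22 t
Balance tally, oxide-wise, per the reported batch figures, under the basis named above (every target is met by its sum within answer rounding):
  TiO2: 51.12·0.9899 = 50.60 t (target 50.60 t)
  B2O3: 206.5·0.5684 = 117.4 t (target 117.4 t)
  CaO: 31.91·0.5596 + 65.21·0.3047 = 37.73 t (target 37.72 t)
  MgO: 65.21·0.2158 = 14.07 t (target 14.07 t)
  BaO: 39.06·0.7739 = 30.23 t (target 30.22 t)
Glass-mass sanity pass: total batch − LOI = 250.0 t (per-oxide target masses sum to 250.0 t; basis as stated: 250.0 t — any gap is answer rounding).
Batch total: Σ batch = 393.8 t; LOI removed, Σ of batch·LOI: 143.8 t; yield = glass ÷ total batch = 63.49%.

Revised batch per 250.0 t vitreous product:
  Source A: 51.12 t
  Ingredient F: 31.91 t
  Source C: 39.06 t
  Ingredient D: 206.5 t
  Raw E: 65.21 t
Total batch = 393.8 t; LOI loss = 143.8 t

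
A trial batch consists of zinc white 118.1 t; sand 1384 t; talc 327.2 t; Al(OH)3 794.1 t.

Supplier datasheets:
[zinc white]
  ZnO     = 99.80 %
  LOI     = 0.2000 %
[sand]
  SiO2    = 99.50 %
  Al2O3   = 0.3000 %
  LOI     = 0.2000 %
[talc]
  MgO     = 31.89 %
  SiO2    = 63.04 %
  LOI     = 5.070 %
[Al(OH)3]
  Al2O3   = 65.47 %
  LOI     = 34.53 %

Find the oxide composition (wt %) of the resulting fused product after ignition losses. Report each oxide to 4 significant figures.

The working math holds exact precision in every operation — working values appear (rounded to 4 significant digits) within the worked lines — exactly one rounding is applied to every reported number. The derived quantities are recomputed in full precision (totals, glass mass, the yield, four oxide percentages, ignition loss) using the weight values on 2330 t of glass, as set out in the problem or the answer.
Per-oxide mass from batch:
  MgO: 327.2·0.3189 = 104.3 t
  ZnO: 118.1·0.9980 = 117.9 t
  SiO2: 1384·0.9950 + 327.2·0.6304 = 1583 t
  Al2O3: 1384·0.003000 + 794.1·0.6547 = 524.0 t
LOI: 118.1·0.002000 + 1384·0.002000 + 327.2·0.05070 + 794.1·0.3453 = 293.8 t
batch − LOI leaves glass = 2623 − 293.8 = 2330 t (= Σ oxide masses)
percent share: oxide ÷ glass, ×100

Glass mass = 2330 t (batch 2623 − LOI 293.8).
Composition: MgO 4.479%, ZnO 5.059%, SiO2 67.97%, Al2O3 22.50%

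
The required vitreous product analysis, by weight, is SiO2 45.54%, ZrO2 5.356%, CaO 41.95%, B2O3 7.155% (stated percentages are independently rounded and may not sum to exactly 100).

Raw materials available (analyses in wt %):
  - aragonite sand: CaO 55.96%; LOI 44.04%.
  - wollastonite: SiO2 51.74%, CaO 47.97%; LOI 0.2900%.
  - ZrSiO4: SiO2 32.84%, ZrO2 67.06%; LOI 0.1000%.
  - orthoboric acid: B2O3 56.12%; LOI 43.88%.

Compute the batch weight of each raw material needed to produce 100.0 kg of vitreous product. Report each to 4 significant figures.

Each numeric step holds full float precision through the solve — intermediates are displayed rounded off to 4 significant figures across the worked steps. Exactly one rounding lands on every reported value. All derived quantities are carried in exact precision (ignition loss, four oxide percentages, yield, net glass mass, totals) from the batch weights for 100.0 kg of glass, as quoted within either problem or answer.
Oxide-by-oxide targets in 100.0 kg vitreous product:
  SiO2: 45.54% × 100.0 = 45.54 kg
  ZrO2: 5.356% × 100.0 = 5.356 kg
  CaO: 41.95% × 100.0 = 41.95 kg
  B2O3: 7.155% × 100.0 = 7.155 kg
Per-oxide balance check given the weights on record, at the basis given (target by target, the sums agree within answer rounding):
  SiO2: 82.95·0.5174 + 7.987·0.3284 = 45.54 kg (target 45.54 kg)
  ZrO2: 7.987·0.6706 = 5.356 kg (target 5.356 kg)
  CaO: 3.860·0.5596 + 82.95·0.4797 = 41.95 kg (target 41.95 kg)
  B2O3: 12.75·0.5612 = 7.155 kg (target 7.155 kg)
Consistency of the glass mass: batch total minus LOI = 100.0 kg (summing oxide targets gives 100.0 kg; stated basis 100.0 kg — deltas are rounding alone).
Batch grand total — Σ batch = 107.5 kg; LOI removed, Σ of batch·LOI: 7.543 kg; yield = glass ÷ total batch = 92.99%.

Batch per 100.0 kg vitreous product:
  aragonite sand: 3.860 kg
  wollastonite: 82.95 kg
  ZrSiO4: 7.987 kg
  orthoboric acid: 12.75 kg
Total batch = 107.5 kg; LOI loss = 7.543 kg; yield = 92.99%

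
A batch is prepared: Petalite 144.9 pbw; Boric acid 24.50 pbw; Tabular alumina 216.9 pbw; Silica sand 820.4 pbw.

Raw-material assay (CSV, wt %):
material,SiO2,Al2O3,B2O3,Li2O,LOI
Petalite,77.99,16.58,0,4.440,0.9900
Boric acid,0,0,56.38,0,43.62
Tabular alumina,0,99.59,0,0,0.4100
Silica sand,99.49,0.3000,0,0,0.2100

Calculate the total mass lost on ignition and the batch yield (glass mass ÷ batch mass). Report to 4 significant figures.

LOI loss = 14.73 pbw; glass = 1192 pbw; yield = 98.78%

Working values are shown, rounded to four significant figures, in the working. The whole derivation carries exact precision in every operation; every reported result takes a single rounding — derived quantities, which include LOI, totals, glass mass, four oxide percentages, the yield, are computed at full float precision, as quoted within question or answer, from the batch weights per 1192 pbw of glass.
Each material's LOI contribution:
  Petalite: 144.9 × 0.009900 = 1.435 pbw
  Boric acid: 24.50 × 0.4362 = 10.69 pbw
  Tabular alumina: 216.9 × 0.004100 = 0.8893 pbw
  Silica sand: 820.4 × 0.002100 = 1.723 pbw
Total LOI = 14.73 pbw
Glass = batch − LOI = 1207 − 14.73 = 1192 pbw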